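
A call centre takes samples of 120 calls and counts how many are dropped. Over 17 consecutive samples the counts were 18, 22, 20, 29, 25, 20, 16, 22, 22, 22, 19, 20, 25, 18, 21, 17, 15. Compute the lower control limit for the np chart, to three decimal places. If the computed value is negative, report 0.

8.243

p̄ = Σdᵢ / (k·n) = 351 / (17 × 120) = 0.17206
LCL = np̄ − 3·√(np̄(1−p̄)) = 20.6471 − 3 × 4.1346 = 8.2434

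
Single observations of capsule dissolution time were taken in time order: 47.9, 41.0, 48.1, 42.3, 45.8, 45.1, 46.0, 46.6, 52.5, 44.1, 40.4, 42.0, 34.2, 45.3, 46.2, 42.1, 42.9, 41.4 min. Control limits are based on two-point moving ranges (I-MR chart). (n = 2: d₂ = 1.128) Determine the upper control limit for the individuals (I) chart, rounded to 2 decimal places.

55.26

X̄ = (47.9 + 41.0 + 48.1 + 42.3 + 45.8 + 45.1 + 46.0 + 46.6 + 52.5 + 44.1 + 40.4 + 42.0 + 34.2 + 45.3 + 46.2 + 42.1 + 42.9 + 41.4) / 18 = 44.1056
Moving ranges: 6.9, 7.1, 5.8, 3.5, 0.7, 0.9, 0.6, 5.9, 8.4, 3.7, 1.6, 7.8, 11.1, 0.9, 4.1, 0.8, 1.5; M̄R̄ = 71.3000 / 17 = 4.1941
UCL = X̄ + 3·M̄R̄/d₂ = 44.1056 + 3 × 4.1941 / 1.128 = 55.2601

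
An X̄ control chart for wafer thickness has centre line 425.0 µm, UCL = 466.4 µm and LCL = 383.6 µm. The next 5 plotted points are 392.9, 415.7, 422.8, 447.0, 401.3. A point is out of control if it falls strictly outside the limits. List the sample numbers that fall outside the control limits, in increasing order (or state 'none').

All 5 points lie within [383.6, 466.4].

none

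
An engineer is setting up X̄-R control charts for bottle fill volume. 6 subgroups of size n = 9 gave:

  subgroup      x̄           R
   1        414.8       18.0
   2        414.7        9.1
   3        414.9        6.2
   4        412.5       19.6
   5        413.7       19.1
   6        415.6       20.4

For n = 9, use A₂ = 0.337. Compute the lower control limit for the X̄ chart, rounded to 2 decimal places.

X̄̄ = (414.8 + 414.7 + 414.9 + 412.5 + 413.7 + 415.6) / 6 = 2486.2000 / 6 = 414.3667
R̄ = (18.0 + 9.1 + 6.2 + 19.6 + 19.1 + 20.4) / 6 = 92.4000 / 6 = 15.4000
LCL = X̄̄ − A₂·R̄ = 414.3667 − 0.337 × 15.4000 = 409.1769

409.18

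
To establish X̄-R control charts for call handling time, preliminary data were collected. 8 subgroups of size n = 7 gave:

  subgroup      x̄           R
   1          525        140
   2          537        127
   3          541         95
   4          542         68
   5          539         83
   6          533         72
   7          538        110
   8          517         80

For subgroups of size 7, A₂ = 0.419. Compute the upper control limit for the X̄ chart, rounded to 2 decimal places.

574.59

X̄̄ = (525 + 537 + 541 + 542 + 539 + 533 + 538 + 517) / 8 = 4272.0000 / 8 = 534.0000
R̄ = (140 + 127 + 95 + 68 + 83 + 72 + 110 + 80) / 8 = 775.0000 / 8 = 96.8750
UCL = X̄̄ + A₂·R̄ = 534.0000 + 0.419 × 96.8750 = 574.5906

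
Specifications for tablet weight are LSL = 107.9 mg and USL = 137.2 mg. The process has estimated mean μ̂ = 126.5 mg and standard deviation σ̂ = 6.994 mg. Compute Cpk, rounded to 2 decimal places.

0.51

Cpu = (USL − μ̂) / (3σ̂) = (137.2 − 126.5) / (3 × 6.994) = 0.5100; Cpl = (μ̂ − LSL) / (3σ̂) = (126.5 − 107.9) / (3 × 6.994) = 0.8865; Cpk = min(Cpu, Cpl) = 0.5100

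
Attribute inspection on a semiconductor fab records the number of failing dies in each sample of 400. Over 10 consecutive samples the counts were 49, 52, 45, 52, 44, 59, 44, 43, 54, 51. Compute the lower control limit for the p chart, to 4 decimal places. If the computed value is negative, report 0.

p̄ = Σdᵢ / (k·n) = 493 / (10 × 400) = 0.12325
LCL = p̄ − 3·√(p̄(1−p̄)/n) = 0.12325 − 3 × 0.01644 = 0.07394

0.0739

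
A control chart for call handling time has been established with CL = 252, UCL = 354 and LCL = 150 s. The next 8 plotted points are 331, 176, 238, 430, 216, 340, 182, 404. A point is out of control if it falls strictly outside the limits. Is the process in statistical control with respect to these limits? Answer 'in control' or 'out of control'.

out of control

Compare each point to [150, 354]: sample 4 = 430 > UCL; sample 8 = 404 > UCL.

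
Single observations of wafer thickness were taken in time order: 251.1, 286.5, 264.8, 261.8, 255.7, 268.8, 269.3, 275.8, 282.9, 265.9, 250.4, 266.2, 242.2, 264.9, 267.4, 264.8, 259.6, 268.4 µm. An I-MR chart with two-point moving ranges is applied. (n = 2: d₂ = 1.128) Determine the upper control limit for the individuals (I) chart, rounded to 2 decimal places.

297.27

X̄ = (251.1 + 286.5 + 264.8 + 261.8 + 255.7 + 268.8 + 269.3 + 275.8 + 282.9 + 265.9 + 250.4 + 266.2 + 242.2 + 264.9 + 267.4 + 264.8 + 259.6 + 268.4) / 18 = 264.8056
Moving ranges: 35.4, 21.7, 3.0, 6.1, 13.1, 0.5, 6.5, 7.1, 17.0, 15.5, 15.8, 24.0, 22.7, 2.5, 2.6, 5.2, 8.8; M̄R̄ = 207.5000 / 17 = 12.2059
UCL = X̄ + 3·M̄R̄/d₂ = 264.8056 + 3 × 12.2059 / 1.128 = 297.2680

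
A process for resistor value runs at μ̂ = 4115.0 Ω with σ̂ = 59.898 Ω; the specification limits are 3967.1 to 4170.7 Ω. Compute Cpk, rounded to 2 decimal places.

Cpu = (USL − μ̂) / (3σ̂) = (4170.7 − 4115.0) / (3 × 59.898) = 0.3100; Cpl = (μ̂ − LSL) / (3σ̂) = (4115.0 − 3967.1) / (3 × 59.898) = 0.8231; Cpk = min(Cpu, Cpl) = 0.3100

0.31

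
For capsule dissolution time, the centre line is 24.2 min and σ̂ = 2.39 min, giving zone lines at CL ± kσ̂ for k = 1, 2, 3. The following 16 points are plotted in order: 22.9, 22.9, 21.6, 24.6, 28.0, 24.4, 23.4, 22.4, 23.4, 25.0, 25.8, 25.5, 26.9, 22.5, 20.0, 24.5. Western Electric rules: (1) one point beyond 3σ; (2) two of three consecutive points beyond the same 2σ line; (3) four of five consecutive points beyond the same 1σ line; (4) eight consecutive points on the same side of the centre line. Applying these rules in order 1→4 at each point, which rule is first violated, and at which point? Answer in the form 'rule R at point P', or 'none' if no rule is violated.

Zone of each point (C = within 1σ̂, B = 1σ̂–2σ̂, A = 2σ̂–3σ̂, * = beyond 3σ̂; sign = side of CL): 1:-C, 2:-C, 3:-B, 4:+C, 5:+B, 6:+C, 7:-C, 8:-C, 9:-C, 10:+C, 11:+C, 12:+C, 13:+B, 14:-C, 15:-B, 16:+C
No rule fires across all 16 points.

none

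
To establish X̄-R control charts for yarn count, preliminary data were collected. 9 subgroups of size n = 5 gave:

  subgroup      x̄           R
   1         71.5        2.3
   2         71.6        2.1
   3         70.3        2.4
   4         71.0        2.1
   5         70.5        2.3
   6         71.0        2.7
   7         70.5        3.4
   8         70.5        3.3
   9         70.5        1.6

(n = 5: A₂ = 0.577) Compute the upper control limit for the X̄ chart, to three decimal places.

X̄̄ = (71.5 + 71.6 + 70.3 + 71.0 + 70.5 + 71.0 + 70.5 + 70.5 + 70.5) / 9 = 637.4000 / 9 = 70.8222
R̄ = (2.3 + 2.1 + 2.4 + 2.1 + 2.3 + 2.7 + 3.4 + 3.3 + 1.6) / 9 = 22.2000 / 9 = 2.4667
UCL = X̄̄ + A₂·R̄ = 70.8222 + 0.577 × 2.4667 = 72.2455

72.245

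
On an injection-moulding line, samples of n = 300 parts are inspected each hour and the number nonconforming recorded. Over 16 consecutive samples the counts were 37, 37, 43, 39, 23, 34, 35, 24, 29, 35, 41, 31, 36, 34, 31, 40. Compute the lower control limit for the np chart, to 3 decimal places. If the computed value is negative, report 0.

p̄ = Σdᵢ / (k·n) = 549 / (16 × 300) = 0.11438
LCL = np̄ − 3·√(np̄(1−p̄)) = 34.3125 − 3 × 5.5125 = 17.7749

17.775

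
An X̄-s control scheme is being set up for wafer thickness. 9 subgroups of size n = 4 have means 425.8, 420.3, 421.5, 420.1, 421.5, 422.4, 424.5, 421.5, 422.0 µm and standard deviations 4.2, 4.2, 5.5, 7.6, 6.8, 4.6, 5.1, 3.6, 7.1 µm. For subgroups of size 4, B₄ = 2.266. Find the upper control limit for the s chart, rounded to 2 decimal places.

12.26

s̄ = (4.2 + 4.2 + 5.5 + 7.6 + 6.8 + 4.6 + 5.1 + 3.6 + 7.1) / 9 = 5.4111
UCL_s = B₄·s̄ = 2.266 × 5.4111 = 12.2616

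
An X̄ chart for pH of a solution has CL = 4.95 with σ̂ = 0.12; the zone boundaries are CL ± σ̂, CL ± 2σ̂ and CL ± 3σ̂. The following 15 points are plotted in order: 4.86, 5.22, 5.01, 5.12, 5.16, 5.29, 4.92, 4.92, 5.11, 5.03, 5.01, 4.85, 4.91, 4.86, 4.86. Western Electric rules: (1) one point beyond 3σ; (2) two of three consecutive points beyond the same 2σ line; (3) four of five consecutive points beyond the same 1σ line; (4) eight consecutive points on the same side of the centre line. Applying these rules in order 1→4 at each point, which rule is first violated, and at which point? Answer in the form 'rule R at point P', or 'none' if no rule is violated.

Zone of each point (C = within 1σ̂, B = 1σ̂–2σ̂, A = 2σ̂–3σ̂, * = beyond 3σ̂; sign = side of CL): 1:-C, 2:+A, 3:+C, 4:+B, 5:+B, 6:+A, 7:-C, 8:-C, 9:+B, 10:+C, 11:+C, 12:-C, 13:-C, 14:-C, 15:-C
Rule 3 (four of five consecutive points beyond the same 1σ limit) is satisfied at point 6.

rule 3 at point 6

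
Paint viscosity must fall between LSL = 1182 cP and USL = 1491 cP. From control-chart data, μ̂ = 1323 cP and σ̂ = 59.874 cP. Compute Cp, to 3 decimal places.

0.860

Cp = (USL − LSL) / (6σ̂) = (1491 − 1182) / (6 × 59.874) = 309.0000 / 359.2440 = 0.8601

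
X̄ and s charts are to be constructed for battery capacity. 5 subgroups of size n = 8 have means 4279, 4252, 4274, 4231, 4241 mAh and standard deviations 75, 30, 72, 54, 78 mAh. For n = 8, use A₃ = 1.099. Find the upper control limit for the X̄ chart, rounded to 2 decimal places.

X̄̄ = (4279 + 4252 + 4274 + 4231 + 4241) / 5 = 4255.4000
s̄ = (75 + 30 + 72 + 54 + 78) / 5 = 61.8000
UCL = X̄̄ + A₃·s̄ = 4255.4000 + 1.099 × 61.8000 = 4323.3182

4323.32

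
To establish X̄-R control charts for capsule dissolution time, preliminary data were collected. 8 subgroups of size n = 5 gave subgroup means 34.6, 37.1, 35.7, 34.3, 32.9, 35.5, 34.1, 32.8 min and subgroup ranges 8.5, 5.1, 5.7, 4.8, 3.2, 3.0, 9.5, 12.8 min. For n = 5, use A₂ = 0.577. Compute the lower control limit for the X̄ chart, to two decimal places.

X̄̄ = (34.6 + 37.1 + 35.7 + 34.3 + 32.9 + 35.5 + 34.1 + 32.8) / 8 = 277.0000 / 8 = 34.6250
R̄ = (8.5 + 5.1 + 5.7 + 4.8 + 3.2 + 3.0 + 9.5 + 12.8) / 8 = 52.6000 / 8 = 6.5750
LCL = X̄̄ − A₂·R̄ = 34.6250 − 0.577 × 6.5750 = 30.8312

30.83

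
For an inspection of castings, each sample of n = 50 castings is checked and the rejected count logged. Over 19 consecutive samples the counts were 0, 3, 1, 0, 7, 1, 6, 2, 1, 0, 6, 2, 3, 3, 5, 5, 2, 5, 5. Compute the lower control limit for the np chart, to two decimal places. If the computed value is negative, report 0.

0.00

p̄ = Σdᵢ / (k·n) = 57 / (19 × 50) = 0.06000
LCL = np̄ − 3·√(np̄(1−p̄)) = 3.0000 − 3 × 1.6793 = -2.0379 → 0 (negative, so LCL = 0)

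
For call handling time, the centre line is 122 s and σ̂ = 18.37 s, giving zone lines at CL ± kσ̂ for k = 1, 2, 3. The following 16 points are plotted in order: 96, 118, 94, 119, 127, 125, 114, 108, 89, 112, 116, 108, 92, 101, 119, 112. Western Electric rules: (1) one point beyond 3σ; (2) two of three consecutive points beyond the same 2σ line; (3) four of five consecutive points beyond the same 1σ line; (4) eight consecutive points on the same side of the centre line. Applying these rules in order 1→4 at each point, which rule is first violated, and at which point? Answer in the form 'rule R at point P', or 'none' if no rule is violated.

rule 4 at point 14

Zone of each point (C = within 1σ̂, B = 1σ̂–2σ̂, A = 2σ̂–3σ̂, * = beyond 3σ̂; sign = side of CL): 1:-B, 2:-C, 3:-B, 4:-C, 5:+C, 6:+C, 7:-C, 8:-C, 9:-B, 10:-C, 11:-C, 12:-C, 13:-B, 14:-B, 15:-C, 16:-C
Rule 4 (eight consecutive points on the same side of the centre line) is satisfied at point 14.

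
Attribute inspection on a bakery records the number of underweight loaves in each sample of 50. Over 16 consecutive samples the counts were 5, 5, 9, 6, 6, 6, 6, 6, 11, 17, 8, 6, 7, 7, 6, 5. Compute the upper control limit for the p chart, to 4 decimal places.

p̄ = Σdᵢ / (k·n) = 116 / (16 × 50) = 0.14500
UCL = p̄ + 3·√(p̄(1−p̄)/n) = 0.14500 + 3 × √(0.14500×0.85500/50) = 0.14500 + 3 × 0.04979 = 0.29438

0.2944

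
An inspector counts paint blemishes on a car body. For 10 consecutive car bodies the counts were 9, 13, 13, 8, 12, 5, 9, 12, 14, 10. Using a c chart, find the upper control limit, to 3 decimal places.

20.221

c̄ = (9 + 13 + 13 + 8 + 12 + 5 + 9 + 12 + 14 + 10) / 10 = 105 / 10 = 10.5000
UCL = c̄ + 3√c̄ = 10.5000 + 3 × √10.5000 = 10.5000 + 3 × 3.2404 = 20.2211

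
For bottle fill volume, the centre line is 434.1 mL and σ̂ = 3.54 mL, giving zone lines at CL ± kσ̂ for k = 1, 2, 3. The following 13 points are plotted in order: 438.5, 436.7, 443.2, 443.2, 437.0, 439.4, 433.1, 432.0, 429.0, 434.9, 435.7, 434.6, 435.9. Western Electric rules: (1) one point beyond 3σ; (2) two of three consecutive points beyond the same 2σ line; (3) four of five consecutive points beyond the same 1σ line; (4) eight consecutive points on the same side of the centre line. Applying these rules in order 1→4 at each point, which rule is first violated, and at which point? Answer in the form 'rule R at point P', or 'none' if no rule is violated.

rule 2 at point 4

Zone of each point (C = within 1σ̂, B = 1σ̂–2σ̂, A = 2σ̂–3σ̂, * = beyond 3σ̂; sign = side of CL): 1:+B, 2:+C, 3:+A, 4:+A, 5:+C, 6:+B, 7:-C, 8:-C, 9:-B, 10:+C, 11:+C, 12:+C, 13:+C
Rule 2 (two of three consecutive points beyond the same 2σ limit) is satisfied at point 4.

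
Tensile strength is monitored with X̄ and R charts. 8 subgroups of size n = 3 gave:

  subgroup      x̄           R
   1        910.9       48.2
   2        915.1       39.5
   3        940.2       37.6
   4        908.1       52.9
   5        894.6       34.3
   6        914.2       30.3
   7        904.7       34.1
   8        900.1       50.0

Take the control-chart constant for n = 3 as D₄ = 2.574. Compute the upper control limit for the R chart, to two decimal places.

105.18

R̄ = (48.2 + 39.5 + 37.6 + 52.9 + 34.3 + 30.3 + 34.1 + 50.0) / 8 = 326.9000 / 8 = 40.8625
UCL_R = D₄·R̄ = 2.574 × 40.8625 = 105.1801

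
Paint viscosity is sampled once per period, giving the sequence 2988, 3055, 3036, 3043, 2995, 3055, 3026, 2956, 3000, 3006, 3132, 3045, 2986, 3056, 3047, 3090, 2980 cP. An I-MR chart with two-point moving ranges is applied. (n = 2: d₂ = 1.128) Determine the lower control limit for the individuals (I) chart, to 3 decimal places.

X̄ = (2988 + 3055 + 3036 + 3043 + 2995 + 3055 + 3026 + 2956 + 3000 + 3006 + 3132 + 3045 + 2986 + 3056 + 3047 + 3090 + 2980) / 17 = 3029.1765
Moving ranges: 67, 19, 7, 48, 60, 29, 70, 44, 6, 126, 87, 59, 70, 9, 43, 110; M̄R̄ = 854.0000 / 16 = 53.3750
LCL = X̄ − 3·M̄R̄/d₂ = 3029.1765 − 3 × 53.3750 / 1.128 = 2887.2217

2887.222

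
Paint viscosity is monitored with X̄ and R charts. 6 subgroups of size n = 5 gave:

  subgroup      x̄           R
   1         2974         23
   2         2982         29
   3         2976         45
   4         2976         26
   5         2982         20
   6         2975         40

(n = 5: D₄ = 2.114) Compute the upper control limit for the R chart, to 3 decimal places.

R̄ = (23 + 29 + 45 + 26 + 20 + 40) / 6 = 183.0000 / 6 = 30.5000
UCL_R = D₄·R̄ = 2.114 × 30.5000 = 64.4770

64.477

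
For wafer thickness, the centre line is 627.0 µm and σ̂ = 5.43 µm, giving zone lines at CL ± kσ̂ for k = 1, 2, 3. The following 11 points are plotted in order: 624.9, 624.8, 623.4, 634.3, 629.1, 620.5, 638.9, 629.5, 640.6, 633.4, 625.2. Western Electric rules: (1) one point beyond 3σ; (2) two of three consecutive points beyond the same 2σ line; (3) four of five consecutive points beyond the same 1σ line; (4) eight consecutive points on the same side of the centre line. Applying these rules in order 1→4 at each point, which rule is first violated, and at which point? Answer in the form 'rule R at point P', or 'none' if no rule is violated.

Zone of each point (C = within 1σ̂, B = 1σ̂–2σ̂, A = 2σ̂–3σ̂, * = beyond 3σ̂; sign = side of CL): 1:-C, 2:-C, 3:-C, 4:+B, 5:+C, 6:-B, 7:+A, 8:+C, 9:+A, 10:+B, 11:-C
Rule 2 (two of three consecutive points beyond the same 2σ limit) is satisfied at point 9.

rule 2 at point 9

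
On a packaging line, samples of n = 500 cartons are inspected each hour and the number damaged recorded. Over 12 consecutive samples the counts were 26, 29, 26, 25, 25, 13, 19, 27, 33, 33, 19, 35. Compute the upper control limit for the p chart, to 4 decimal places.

p̄ = Σdᵢ / (k·n) = 310 / (12 × 500) = 0.05167
UCL = p̄ + 3·√(p̄(1−p̄)/n) = 0.05167 + 3 × √(0.05167×0.94833/500) = 0.05167 + 3 × 0.00990 = 0.08136

0.0814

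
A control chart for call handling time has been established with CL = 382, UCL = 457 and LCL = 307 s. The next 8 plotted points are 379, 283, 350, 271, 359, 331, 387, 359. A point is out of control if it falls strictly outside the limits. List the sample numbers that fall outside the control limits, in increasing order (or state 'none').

Compare each point to [307, 457]: sample 2 = 283 < LCL; sample 4 = 271 < LCL.

2, 4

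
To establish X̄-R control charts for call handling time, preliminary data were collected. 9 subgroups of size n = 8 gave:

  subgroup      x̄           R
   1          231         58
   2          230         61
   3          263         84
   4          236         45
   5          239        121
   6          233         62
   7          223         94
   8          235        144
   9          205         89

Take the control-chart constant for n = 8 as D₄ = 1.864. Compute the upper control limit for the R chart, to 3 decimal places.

156.990

R̄ = (58 + 61 + 84 + 45 + 121 + 62 + 94 + 144 + 89) / 9 = 758.0000 / 9 = 84.2222
UCL_R = D₄·R̄ = 1.864 × 84.2222 = 156.9902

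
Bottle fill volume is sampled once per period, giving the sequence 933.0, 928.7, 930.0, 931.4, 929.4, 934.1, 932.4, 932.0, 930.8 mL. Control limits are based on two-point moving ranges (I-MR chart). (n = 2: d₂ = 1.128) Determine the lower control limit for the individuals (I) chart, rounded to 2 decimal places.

925.66

X̄ = (933.0 + 928.7 + 930.0 + 931.4 + 929.4 + 934.1 + 932.4 + 932.0 + 930.8) / 9 = 931.3111
Moving ranges: 4.3, 1.3, 1.4, 2.0, 4.7, 1.7, 0.4, 1.2; M̄R̄ = 17.0000 / 8 = 2.1250
LCL = X̄ − 3·M̄R̄/d₂ = 931.3111 − 3 × 2.1250 / 1.128 = 925.6595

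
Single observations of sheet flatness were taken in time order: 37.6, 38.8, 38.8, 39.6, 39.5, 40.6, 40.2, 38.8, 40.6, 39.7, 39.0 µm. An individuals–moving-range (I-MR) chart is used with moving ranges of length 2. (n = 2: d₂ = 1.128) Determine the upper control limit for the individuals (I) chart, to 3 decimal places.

X̄ = (37.6 + 38.8 + 38.8 + 39.6 + 39.5 + 40.6 + 40.2 + 38.8 + 40.6 + 39.7 + 39.0) / 11 = 39.3818
Moving ranges: 1.2, 0.0, 0.8, 0.1, 1.1, 0.4, 1.4, 1.8, 0.9, 0.7; M̄R̄ = 8.4000 / 10 = 0.8400
UCL = X̄ + 3·M̄R̄/d₂ = 39.3818 + 3 × 0.8400 / 1.128 = 41.6159

41.616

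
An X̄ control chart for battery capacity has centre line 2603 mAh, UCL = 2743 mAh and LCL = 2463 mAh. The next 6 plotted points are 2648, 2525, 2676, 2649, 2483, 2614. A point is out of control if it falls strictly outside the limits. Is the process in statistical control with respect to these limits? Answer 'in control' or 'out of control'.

All 6 points lie within [2463, 2743].

in control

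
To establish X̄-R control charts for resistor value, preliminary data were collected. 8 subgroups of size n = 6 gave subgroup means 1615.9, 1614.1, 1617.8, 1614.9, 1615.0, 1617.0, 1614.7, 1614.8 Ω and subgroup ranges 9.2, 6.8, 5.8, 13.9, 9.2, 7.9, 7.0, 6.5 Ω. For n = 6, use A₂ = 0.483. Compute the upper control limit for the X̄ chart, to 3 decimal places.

1619.528

X̄̄ = (1615.9 + 1614.1 + 1617.8 + 1614.9 + 1615.0 + 1617.0 + 1614.7 + 1614.8) / 8 = 12924.2000 / 8 = 1615.5250
R̄ = (9.2 + 6.8 + 5.8 + 13.9 + 9.2 + 7.9 + 7.0 + 6.5) / 8 = 66.3000 / 8 = 8.2875
UCL = X̄̄ + A₂·R̄ = 1615.5250 + 0.483 × 8.2875 = 1619.5279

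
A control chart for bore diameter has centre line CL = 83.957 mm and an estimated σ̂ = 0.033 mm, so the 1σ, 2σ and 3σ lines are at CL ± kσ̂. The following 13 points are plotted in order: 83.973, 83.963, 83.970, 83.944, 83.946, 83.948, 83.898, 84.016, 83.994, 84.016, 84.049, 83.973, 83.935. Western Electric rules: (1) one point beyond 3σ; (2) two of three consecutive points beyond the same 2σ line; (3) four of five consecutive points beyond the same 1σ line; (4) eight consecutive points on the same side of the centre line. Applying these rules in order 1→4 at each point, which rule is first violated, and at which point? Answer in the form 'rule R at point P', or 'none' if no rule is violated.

rule 3 at point 11

Zone of each point (C = within 1σ̂, B = 1σ̂–2σ̂, A = 2σ̂–3σ̂, * = beyond 3σ̂; sign = side of CL): 1:+C, 2:+C, 3:+C, 4:-C, 5:-C, 6:-C, 7:-B, 8:+B, 9:+B, 10:+B, 11:+A, 12:+C, 13:-C
Rule 3 (four of five consecutive points beyond the same 1σ limit) is satisfied at point 11.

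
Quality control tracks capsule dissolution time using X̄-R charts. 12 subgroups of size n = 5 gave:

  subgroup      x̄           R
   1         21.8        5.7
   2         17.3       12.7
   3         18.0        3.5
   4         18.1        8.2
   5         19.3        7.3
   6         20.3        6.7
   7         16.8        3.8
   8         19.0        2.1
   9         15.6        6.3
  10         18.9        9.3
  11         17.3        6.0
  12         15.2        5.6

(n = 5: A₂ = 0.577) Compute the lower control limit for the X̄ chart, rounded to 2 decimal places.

X̄̄ = (21.8 + 17.3 + 18.0 + 18.1 + 19.3 + 20.3 + 16.8 + 19.0 + 15.6 + 18.9 + 17.3 + 15.2) / 12 = 217.6000 / 12 = 18.1333
R̄ = (5.7 + 12.7 + 3.5 + 8.2 + 7.3 + 6.7 + 3.8 + 2.1 + 6.3 + 9.3 + 6.0 + 5.6) / 12 = 77.2000 / 12 = 6.4333
LCL = X̄̄ − A₂·R̄ = 18.1333 − 0.577 × 6.4333 = 14.4213

14.42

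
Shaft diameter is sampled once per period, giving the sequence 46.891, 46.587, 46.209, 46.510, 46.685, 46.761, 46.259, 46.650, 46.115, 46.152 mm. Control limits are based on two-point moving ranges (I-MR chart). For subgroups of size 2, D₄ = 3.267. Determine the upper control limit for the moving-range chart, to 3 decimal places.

0.980

Moving ranges: 0.304, 0.378, 0.301, 0.175, 0.076, 0.502, 0.391, 0.535, 0.037; M̄R̄ = 2.6990 / 9 = 0.2999
UCL_MR = D₄·M̄R̄ = 3.267 × 0.2999 = 0.9797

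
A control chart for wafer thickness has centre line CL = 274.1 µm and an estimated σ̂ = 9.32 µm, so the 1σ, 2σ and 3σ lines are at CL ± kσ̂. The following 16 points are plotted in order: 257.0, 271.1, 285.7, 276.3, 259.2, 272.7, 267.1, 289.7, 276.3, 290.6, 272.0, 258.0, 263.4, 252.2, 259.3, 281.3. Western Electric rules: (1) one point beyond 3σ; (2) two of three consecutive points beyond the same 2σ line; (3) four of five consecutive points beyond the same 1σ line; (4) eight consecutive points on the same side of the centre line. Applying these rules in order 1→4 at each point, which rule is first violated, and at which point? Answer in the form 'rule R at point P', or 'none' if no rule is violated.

Zone of each point (C = within 1σ̂, B = 1σ̂–2σ̂, A = 2σ̂–3σ̂, * = beyond 3σ̂; sign = side of CL): 1:-B, 2:-C, 3:+B, 4:+C, 5:-B, 6:-C, 7:-C, 8:+B, 9:+C, 10:+B, 11:-C, 12:-B, 13:-B, 14:-A, 15:-B, 16:+C
Rule 3 (four of five consecutive points beyond the same 1σ limit) is satisfied at point 15.

rule 3 at point 15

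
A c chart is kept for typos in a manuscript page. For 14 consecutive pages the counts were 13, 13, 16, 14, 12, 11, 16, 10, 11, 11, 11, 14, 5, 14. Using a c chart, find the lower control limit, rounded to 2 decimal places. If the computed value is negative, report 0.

1.73

c̄ = (13 + 13 + 16 + 14 + 12 + 11 + 16 + 10 + 11 + 11 + 11 + 14 + 5 + 14) / 14 = 171 / 14 = 12.2143
LCL = c̄ − 3√c̄ = 12.2143 − 3 × 3.4949 = 1.7296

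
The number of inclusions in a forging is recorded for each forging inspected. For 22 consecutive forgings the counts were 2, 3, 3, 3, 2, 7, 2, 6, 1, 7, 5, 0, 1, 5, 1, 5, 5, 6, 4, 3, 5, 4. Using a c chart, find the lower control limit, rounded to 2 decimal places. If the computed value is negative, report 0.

c̄ = (2 + 3 + 3 + 3 + 2 + 7 + 2 + 6 + 1 + 7 + 5 + 0 + 1 + 5 + 1 + 5 + 5 + 6 + 4 + 3 + 5 + 4) / 22 = 80 / 22 = 3.6364
LCL = c̄ − 3√c̄ = 3.6364 − 3 × 1.9069 = -2.0844 → 0 (cannot be negative)

0.00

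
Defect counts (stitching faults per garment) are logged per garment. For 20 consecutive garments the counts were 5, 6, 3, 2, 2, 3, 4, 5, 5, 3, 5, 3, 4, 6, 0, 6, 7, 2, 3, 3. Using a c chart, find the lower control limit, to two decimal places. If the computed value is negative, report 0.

c̄ = (5 + 6 + 3 + 2 + 2 + 3 + 4 + 5 + 5 + 3 + 5 + 3 + 4 + 6 + 0 + 6 + 7 + 2 + 3 + 3) / 20 = 77 / 20 = 3.8500
LCL = c̄ − 3√c̄ = 3.8500 − 3 × 1.9621 = -2.0364 → 0 (cannot be negative)

0.00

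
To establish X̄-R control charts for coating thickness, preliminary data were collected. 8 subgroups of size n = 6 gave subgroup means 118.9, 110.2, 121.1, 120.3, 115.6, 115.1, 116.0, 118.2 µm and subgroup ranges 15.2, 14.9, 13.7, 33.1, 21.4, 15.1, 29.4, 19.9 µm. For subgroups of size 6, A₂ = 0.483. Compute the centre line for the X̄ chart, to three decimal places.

X̄̄ = (118.9 + 110.2 + 121.1 + 120.3 + 115.6 + 115.1 + 116.0 + 118.2) / 8 = 935.4000 / 8 = 116.9250
CL = X̄̄ = 116.9250

116.925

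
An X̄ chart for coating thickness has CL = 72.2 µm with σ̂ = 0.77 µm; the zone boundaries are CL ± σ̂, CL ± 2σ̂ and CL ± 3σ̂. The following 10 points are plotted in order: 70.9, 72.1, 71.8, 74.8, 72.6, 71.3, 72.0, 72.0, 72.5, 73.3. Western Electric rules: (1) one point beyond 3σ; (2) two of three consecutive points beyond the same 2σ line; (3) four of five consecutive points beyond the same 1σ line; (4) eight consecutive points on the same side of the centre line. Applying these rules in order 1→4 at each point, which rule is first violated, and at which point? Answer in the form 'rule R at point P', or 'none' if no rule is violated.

Zone of each point (C = within 1σ̂, B = 1σ̂–2σ̂, A = 2σ̂–3σ̂, * = beyond 3σ̂; sign = side of CL): 1:-B, 2:-C, 3:-C, 4:+*, 5:+C, 6:-B, 7:-C, 8:-C, 9:+C, 10:+B
Rule 1 (one point beyond the 3σ limits) is satisfied at point 4.

rule 1 at point 4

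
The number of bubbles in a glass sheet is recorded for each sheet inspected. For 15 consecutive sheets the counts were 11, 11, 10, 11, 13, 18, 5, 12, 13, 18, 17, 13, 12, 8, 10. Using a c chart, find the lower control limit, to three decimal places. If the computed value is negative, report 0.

1.683

c̄ = (11 + 11 + 10 + 11 + 13 + 18 + 5 + 12 + 13 + 18 + 17 + 13 + 12 + 8 + 10) / 15 = 182 / 15 = 12.1333
LCL = c̄ − 3√c̄ = 12.1333 − 3 × 3.4833 = 1.6835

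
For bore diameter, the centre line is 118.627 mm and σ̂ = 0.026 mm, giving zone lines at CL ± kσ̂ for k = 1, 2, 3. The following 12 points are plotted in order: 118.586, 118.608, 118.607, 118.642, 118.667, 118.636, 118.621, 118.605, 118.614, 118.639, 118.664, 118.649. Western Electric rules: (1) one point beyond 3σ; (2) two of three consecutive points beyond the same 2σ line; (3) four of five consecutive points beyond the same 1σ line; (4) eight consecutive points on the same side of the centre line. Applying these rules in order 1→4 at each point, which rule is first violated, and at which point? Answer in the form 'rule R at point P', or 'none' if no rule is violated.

Zone of each point (C = within 1σ̂, B = 1σ̂–2σ̂, A = 2σ̂–3σ̂, * = beyond 3σ̂; sign = side of CL): 1:-B, 2:-C, 3:-C, 4:+C, 5:+B, 6:+C, 7:-C, 8:-C, 9:-C, 10:+C, 11:+B, 12:+C
No rule fires across all 12 points.

none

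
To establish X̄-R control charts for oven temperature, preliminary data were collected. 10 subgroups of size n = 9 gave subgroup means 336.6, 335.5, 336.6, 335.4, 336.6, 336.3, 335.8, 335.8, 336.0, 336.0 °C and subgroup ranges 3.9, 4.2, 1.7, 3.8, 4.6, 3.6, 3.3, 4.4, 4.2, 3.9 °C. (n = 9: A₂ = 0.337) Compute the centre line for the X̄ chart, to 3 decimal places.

336.060

X̄̄ = (336.6 + 335.5 + 336.6 + 335.4 + 336.6 + 336.3 + 335.8 + 335.8 + 336.0 + 336.0) / 10 = 3360.6000 / 10 = 336.0600
CL = X̄̄ = 336.0600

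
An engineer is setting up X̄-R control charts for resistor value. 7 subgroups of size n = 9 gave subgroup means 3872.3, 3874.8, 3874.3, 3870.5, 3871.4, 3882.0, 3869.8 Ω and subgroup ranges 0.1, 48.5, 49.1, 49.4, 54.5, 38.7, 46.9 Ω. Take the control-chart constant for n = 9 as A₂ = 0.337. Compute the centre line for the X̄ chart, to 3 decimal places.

X̄̄ = (3872.3 + 3874.8 + 3874.3 + 3870.5 + 3871.4 + 3882.0 + 3869.8) / 7 = 27115.1000 / 7 = 3873.5857
CL = X̄̄ = 3873.5857

3873.586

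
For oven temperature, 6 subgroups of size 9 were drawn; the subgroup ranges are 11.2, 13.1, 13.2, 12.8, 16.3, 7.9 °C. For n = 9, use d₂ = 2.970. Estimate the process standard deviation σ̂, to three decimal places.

R̄ = (11.2 + 13.1 + 13.2 + 12.8 + 16.3 + 7.9) / 6 = 12.4167
σ̂ = R̄ / d₂ = 12.4167 / 2.970 = 4.1807

4.181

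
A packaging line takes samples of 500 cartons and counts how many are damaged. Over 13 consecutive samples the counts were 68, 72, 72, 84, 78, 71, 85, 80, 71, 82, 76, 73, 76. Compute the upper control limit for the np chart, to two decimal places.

p̄ = Σdᵢ / (k·n) = 988 / (13 × 500) = 0.15200
UCL = np̄ + 3·√(np̄(1−p̄)) = 76.0000 + 3 × √(76.0000×0.84800) = 76.0000 + 3 × 8.0280 = 100.0839

100.08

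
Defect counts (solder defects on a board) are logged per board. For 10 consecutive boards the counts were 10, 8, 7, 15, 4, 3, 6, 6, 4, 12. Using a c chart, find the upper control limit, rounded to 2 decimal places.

15.72

c̄ = (10 + 8 + 7 + 15 + 4 + 3 + 6 + 6 + 4 + 12) / 10 = 75 / 10 = 7.5000
UCL = c̄ + 3√c̄ = 7.5000 + 3 × √7.5000 = 7.5000 + 3 × 2.7386 = 15.7158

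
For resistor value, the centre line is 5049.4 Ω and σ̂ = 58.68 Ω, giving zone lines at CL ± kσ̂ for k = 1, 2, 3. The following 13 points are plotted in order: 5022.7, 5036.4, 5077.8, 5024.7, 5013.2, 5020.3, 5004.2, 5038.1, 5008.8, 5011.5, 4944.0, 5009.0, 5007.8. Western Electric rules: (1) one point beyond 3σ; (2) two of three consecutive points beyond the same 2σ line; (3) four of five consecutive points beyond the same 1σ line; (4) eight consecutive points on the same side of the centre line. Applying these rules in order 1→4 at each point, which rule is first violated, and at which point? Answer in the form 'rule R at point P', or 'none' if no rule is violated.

Zone of each point (C = within 1σ̂, B = 1σ̂–2σ̂, A = 2σ̂–3σ̂, * = beyond 3σ̂; sign = side of CL): 1:-C, 2:-C, 3:+C, 4:-C, 5:-C, 6:-C, 7:-C, 8:-C, 9:-C, 10:-C, 11:-B, 12:-C, 13:-C
Rule 4 (eight consecutive points on the same side of the centre line) is satisfied at point 11.

rule 4 at point 11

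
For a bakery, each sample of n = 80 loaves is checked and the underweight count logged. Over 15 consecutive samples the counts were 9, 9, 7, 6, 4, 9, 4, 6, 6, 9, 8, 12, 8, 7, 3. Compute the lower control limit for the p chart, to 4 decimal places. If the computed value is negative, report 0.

0.0000

p̄ = Σdᵢ / (k·n) = 107 / (15 × 80) = 0.08917
LCL = p̄ − 3·√(p̄(1−p̄)/n) = 0.08917 − 3 × 0.03186 = -0.00642 → 0 (negative, so LCL = 0)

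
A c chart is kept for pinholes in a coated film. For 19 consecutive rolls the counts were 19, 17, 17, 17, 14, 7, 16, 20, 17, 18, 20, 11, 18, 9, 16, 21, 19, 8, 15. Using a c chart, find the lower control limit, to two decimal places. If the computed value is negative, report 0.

c̄ = (19 + 17 + 17 + 17 + 14 + 7 + 16 + 20 + 17 + 18 + 20 + 11 + 18 + 9 + 16 + 21 + 19 + 8 + 15) / 19 = 299 / 19 = 15.7368
LCL = c̄ − 3√c̄ = 15.7368 − 3 × 3.9670 = 3.8359

3.84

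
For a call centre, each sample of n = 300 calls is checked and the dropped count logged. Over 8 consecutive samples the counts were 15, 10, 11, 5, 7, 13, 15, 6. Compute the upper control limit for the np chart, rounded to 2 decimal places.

19.69

p̄ = Σdᵢ / (k·n) = 82 / (8 × 300) = 0.03417
UCL = np̄ + 3·√(np̄(1−p̄)) = 10.2500 + 3 × √(10.2500×0.96583) = 10.2500 + 3 × 3.1464 = 19.6892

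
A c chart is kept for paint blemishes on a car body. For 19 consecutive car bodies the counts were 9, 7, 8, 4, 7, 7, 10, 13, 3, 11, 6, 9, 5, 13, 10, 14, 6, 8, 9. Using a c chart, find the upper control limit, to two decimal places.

c̄ = (9 + 7 + 8 + 4 + 7 + 7 + 10 + 13 + 3 + 11 + 6 + 9 + 5 + 13 + 10 + 14 + 6 + 8 + 9) / 19 = 159 / 19 = 8.3684
UCL = c̄ + 3√c̄ = 8.3684 + 3 × √8.3684 = 8.3684 + 3 × 2.8928 = 17.0469

17.05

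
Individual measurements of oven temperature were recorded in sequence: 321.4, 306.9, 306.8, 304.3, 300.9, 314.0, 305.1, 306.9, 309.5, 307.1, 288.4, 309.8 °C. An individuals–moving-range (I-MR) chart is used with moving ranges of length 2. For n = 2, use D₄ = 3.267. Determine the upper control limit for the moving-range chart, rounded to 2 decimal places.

Moving ranges: 14.5, 0.1, 2.5, 3.4, 13.1, 8.9, 1.8, 2.6, 2.4, 18.7, 21.4; M̄R̄ = 89.4000 / 11 = 8.1273
UCL_MR = D₄·M̄R̄ = 3.267 × 8.1273 = 26.5518

26.55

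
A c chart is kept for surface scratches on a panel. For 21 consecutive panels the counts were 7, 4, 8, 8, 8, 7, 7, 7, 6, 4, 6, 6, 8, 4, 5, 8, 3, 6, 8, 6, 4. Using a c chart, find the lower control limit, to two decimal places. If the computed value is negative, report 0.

c̄ = (7 + 4 + 8 + 8 + 8 + 7 + 7 + 7 + 6 + 4 + 6 + 6 + 8 + 4 + 5 + 8 + 3 + 6 + 8 + 6 + 4) / 21 = 130 / 21 = 6.1905
LCL = c̄ − 3√c̄ = 6.1905 − 3 × 2.4881 = -1.2737 → 0 (cannot be negative)

0.00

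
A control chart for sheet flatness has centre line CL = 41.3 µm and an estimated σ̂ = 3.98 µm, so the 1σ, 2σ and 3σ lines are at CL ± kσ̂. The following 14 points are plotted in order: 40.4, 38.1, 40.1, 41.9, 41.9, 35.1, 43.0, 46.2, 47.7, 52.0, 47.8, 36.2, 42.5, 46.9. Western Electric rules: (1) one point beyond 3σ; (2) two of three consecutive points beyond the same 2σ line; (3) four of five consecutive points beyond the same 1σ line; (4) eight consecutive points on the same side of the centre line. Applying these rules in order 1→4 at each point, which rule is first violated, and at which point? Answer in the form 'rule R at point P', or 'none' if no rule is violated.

rule 3 at point 11

Zone of each point (C = within 1σ̂, B = 1σ̂–2σ̂, A = 2σ̂–3σ̂, * = beyond 3σ̂; sign = side of CL): 1:-C, 2:-C, 3:-C, 4:+C, 5:+C, 6:-B, 7:+C, 8:+B, 9:+B, 10:+A, 11:+B, 12:-B, 13:+C, 14:+B
Rule 3 (four of five consecutive points beyond the same 1σ limit) is satisfied at point 11.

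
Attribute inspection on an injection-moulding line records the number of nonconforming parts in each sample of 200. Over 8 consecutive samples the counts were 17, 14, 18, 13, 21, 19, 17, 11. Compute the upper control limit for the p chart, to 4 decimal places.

p̄ = Σdᵢ / (k·n) = 130 / (8 × 200) = 0.08125
UCL = p̄ + 3·√(p̄(1−p̄)/n) = 0.08125 + 3 × √(0.08125×0.91875/200) = 0.08125 + 3 × 0.01932 = 0.13921

0.1392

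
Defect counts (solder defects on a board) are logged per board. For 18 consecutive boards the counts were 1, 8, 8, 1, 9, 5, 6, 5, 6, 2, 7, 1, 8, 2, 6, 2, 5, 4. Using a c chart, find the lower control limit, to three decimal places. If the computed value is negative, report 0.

c̄ = (1 + 8 + 8 + 1 + 9 + 5 + 6 + 5 + 6 + 2 + 7 + 1 + 8 + 2 + 6 + 2 + 5 + 4) / 18 = 86 / 18 = 4.7778
LCL = c̄ − 3√c̄ = 4.7778 − 3 × 2.1858 = -1.7797 → 0 (cannot be negative)

0.000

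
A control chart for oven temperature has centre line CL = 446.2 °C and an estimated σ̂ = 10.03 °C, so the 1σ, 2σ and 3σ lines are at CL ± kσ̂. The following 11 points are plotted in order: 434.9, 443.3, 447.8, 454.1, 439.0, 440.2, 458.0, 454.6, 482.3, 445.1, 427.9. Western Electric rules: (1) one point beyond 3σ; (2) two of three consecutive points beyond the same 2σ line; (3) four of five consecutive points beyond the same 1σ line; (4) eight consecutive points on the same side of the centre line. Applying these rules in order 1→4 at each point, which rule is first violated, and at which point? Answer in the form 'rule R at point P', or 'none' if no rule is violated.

rule 1 at point 9

Zone of each point (C = within 1σ̂, B = 1σ̂–2σ̂, A = 2σ̂–3σ̂, * = beyond 3σ̂; sign = side of CL): 1:-B, 2:-C, 3:+C, 4:+C, 5:-C, 6:-C, 7:+B, 8:+C, 9:+*, 10:-C, 11:-B
Rule 1 (one point beyond the 3σ limits) is satisfied at point 9.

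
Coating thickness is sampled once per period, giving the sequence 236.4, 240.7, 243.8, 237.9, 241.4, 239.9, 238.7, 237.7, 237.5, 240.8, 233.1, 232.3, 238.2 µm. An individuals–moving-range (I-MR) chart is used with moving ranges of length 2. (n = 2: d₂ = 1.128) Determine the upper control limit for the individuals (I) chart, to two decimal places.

X̄ = (236.4 + 240.7 + 243.8 + 237.9 + 241.4 + 239.9 + 238.7 + 237.7 + 237.5 + 240.8 + 233.1 + 232.3 + 238.2) / 13 = 238.3385
Moving ranges: 4.3, 3.1, 5.9, 3.5, 1.5, 1.2, 1.0, 0.2, 3.3, 7.7, 0.8, 5.9; M̄R̄ = 38.4000 / 12 = 3.2000
UCL = X̄ + 3·M̄R̄/d₂ = 238.3385 + 3 × 3.2000 / 1.128 = 246.8491

246.85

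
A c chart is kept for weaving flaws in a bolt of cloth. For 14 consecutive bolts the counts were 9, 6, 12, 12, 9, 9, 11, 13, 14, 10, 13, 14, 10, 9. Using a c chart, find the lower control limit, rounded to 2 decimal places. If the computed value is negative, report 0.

c̄ = (9 + 6 + 12 + 12 + 9 + 9 + 11 + 13 + 14 + 10 + 13 + 14 + 10 + 9) / 14 = 151 / 14 = 10.7857
LCL = c̄ − 3√c̄ = 10.7857 − 3 × 3.2842 = 0.9332

0.93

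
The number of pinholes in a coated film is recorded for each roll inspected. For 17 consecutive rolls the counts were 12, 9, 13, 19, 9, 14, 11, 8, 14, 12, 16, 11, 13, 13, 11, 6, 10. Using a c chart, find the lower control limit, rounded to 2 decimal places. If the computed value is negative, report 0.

1.51

c̄ = (12 + 9 + 13 + 19 + 9 + 14 + 11 + 8 + 14 + 12 + 16 + 11 + 13 + 13 + 11 + 6 + 10) / 17 = 201 / 17 = 11.8235
LCL = c̄ − 3√c̄ = 11.8235 − 3 × 3.4385 = 1.5079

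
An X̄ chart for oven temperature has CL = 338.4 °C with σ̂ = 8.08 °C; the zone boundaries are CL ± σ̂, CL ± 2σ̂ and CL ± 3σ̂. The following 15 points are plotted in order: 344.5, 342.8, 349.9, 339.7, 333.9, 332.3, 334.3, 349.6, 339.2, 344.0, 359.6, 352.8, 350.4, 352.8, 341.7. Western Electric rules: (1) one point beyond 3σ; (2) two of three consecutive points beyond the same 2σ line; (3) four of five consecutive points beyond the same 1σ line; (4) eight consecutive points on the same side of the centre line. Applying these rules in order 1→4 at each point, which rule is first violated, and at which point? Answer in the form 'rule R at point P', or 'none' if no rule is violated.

rule 3 at point 14

Zone of each point (C = within 1σ̂, B = 1σ̂–2σ̂, A = 2σ̂–3σ̂, * = beyond 3σ̂; sign = side of CL): 1:+C, 2:+C, 3:+B, 4:+C, 5:-C, 6:-C, 7:-C, 8:+B, 9:+C, 10:+C, 11:+A, 12:+B, 13:+B, 14:+B, 15:+C
Rule 3 (four of five consecutive points beyond the same 1σ limit) is satisfied at point 14.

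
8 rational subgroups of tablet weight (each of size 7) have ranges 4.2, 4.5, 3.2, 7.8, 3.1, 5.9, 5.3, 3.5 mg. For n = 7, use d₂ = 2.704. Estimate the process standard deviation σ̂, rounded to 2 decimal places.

1.73

R̄ = (4.2 + 4.5 + 3.2 + 7.8 + 3.1 + 5.9 + 5.3 + 3.5) / 8 = 4.6875
σ̂ = R̄ / d₂ = 4.6875 / 2.704 = 1.7335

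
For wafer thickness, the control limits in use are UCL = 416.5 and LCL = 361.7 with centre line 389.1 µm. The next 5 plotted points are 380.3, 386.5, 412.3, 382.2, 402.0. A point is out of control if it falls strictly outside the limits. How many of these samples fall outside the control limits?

All 5 points lie within [361.7, 416.5].

0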